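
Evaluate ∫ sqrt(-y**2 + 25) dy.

Substitute y = 5·sin(θ), so dy = 5·cos(θ) dθ and the radical becomes sqrt(-y**2 + 25) = 5·cos(θ) by the Pythagorean identity.
Integrate the resulting trig expression in θ, then back-substitute θ = asin(y/5), sin(θ) = y/5, cos(θ) = sqrt(-y**2 + 25)/5 (absorbing any constant into C).

y*sqrt(-y**2 + 25)/2 + 25*asin(y/5)/2 + C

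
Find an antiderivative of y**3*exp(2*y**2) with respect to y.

Let u = y², du = 2y dy; rewrite as (1/2)∫ u^1·exp(2u) du.
Now integrate by parts 1 time.

(2*y**2 - 1)*exp(2*y**2)/8 + C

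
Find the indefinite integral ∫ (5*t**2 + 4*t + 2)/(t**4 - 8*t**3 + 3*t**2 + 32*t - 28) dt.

Factor the denominator: (t - 7)*(t - 2)*(t - 1)*(t + 2).
Partial-fraction decomposition: -7/(54*(t + 2)) + 11/(18*(t - 1)) - 3/(2*(t - 2)) + 55/(54*(t - 7)).
Integrate each term: A/(t−a) contributes A·log|t−a|.

55*log(t - 7)/54 - 3*log(t - 2)/2 + 11*log(t - 1)/18 - 7*log(t + 2)/54 + C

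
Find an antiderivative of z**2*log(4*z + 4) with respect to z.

z**3*log(4*z + 4)/3 - z**3/9 + z**2/6 - z/3 + log(z + 1)/3 + C

Use integration by parts with u = log(4*z + 4), dv = z**2 dz.
Then du = 4/(4*z + 4) dz and v = z**3/3.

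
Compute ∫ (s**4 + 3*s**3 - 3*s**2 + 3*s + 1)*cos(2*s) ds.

Use integration by parts with u = s**4 + 3*s**3 - 3*s**2 + 3*s + 1, dv = cos(2*s) ds, so v = sin(2*s)/2.
Apply parts 4 times (tabular method): alternate signs, differentiate u down to 0, integrate dv up.

s**4*sin(2*s)/2 + 3*s**3*sin(2*s)/2 + s**3*cos(2*s) - 3*s**2*sin(2*s) + 9*s**2*cos(2*s)/4 - 3*s*sin(2*s)/4 - 3*s*cos(2*s) + 2*sin(2*s) - 3*cos(2*s)/8 + C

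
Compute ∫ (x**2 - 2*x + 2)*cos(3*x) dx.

Use integration by parts with u = x**2 - 2*x + 2, dv = cos(3*x) dx, so v = sin(3*x)/3.
Apply parts 2 times (tabular method): alternate signs, differentiate u down to 0, integrate dv up.

x**2*sin(3*x)/3 - 2*x*sin(3*x)/3 + 2*x*cos(3*x)/9 + 16*sin(3*x)/27 - 2*cos(3*x)/9 + C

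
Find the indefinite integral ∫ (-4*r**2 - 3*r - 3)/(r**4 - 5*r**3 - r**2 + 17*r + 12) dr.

Factor the denominator: (r - 4)*(r - 3)*(r + 1)**2.
Partial-fraction decomposition: 4/(25*(r + 1)) - 1/(5*(r + 1)**2) + 3/(r - 3) - 79/(25*(r - 4)).
Integrate each term; A/(r−a) gives A·log|r−a|; A/(r−a)² gives −A/(r−a).

-79*log(r - 4)/25 + 3*log(r - 3) + 4*log(r + 1)/25 + 1/(5*r + 5) + C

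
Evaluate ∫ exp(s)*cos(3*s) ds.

Let I denote the integral. Integrate by parts with u = cos(3*s), dv = exp(s) ds, so v = exp(s): I = exp(s)*cos(3*s) + 3·∫ exp(s)*sin(3*s) ds.
Apply parts again with u = sin(3*s), dv = exp(s) ds: ∫ exp(s)*sin(3*s) ds = exp(s)*sin(3*s) − 3·I. Substituting back brings back I: I = 3*exp(s)*sin(3*s) + exp(s)*cos(3*s) − 9·I.
Solving for I: (1 + 9)·I equals the remaining terms, so I = (1/10)·(3*exp(s)*sin(3*s) + exp(s)*cos(3*s)).

3*exp(s)*sin(3*s)/10 + exp(s)*cos(3*s)/10 + C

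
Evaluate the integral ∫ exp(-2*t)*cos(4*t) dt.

exp(-2*t)*sin(4*t)/5 - exp(-2*t)*cos(4*t)/10 + C

Let I denote the integral. Integrate by parts with u = cos(4*t), dv = exp(-2*t) dt, so v = -exp(-2*t)/2: I = -exp(-2*t)*cos(4*t)/2 − 2·∫ exp(-2*t)*sin(4*t) dt.
Apply parts again with u = sin(4*t), dv = exp(-2*t) dt: ∫ exp(-2*t)*sin(4*t) dt = -exp(-2*t)*sin(4*t)/2 + 2·I. Substituting back brings back I: I = exp(-2*t)*sin(4*t) - exp(-2*t)*cos(4*t)/2 − 4·I.
Solving for I: (1 + 4)·I equals the remaining terms, so I = (1/5)·(exp(-2*t)*sin(4*t) - exp(-2*t)*cos(4*t)/2).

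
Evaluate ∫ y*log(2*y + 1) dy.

y**2*log(2*y + 1)/2 - y**2/4 + y/4 - log(2*y + 1)/8 + C

Use integration by parts with u = log(2*y + 1), dv = y dy.
Then du = 2/(2*y + 1) dy and v = y**2/2.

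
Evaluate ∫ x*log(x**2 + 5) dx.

Let u = x**2 + 5, so du = (2*x) dx.
The integral becomes (1/2)·∫ log(u) du; integrate by parts with u′=log(u), dv′=du.

x**2*log(x**2 + 5)/2 - x**2/2 + 5*log(x**2 + 5)/2 + C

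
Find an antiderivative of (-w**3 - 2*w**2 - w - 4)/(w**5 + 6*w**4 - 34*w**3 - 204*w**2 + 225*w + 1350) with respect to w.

-23*log(w - 5)/220 + 13*log(w - 3)/216 + log(w + 3)/36 - 19*log(w + 5)/40 + 146*log(w + 6)/297 + C

Factor the denominator: (w - 5)*(w - 3)*(w + 3)*(w + 5)*(w + 6).
Partial-fraction decomposition: 146/(297*(w + 6)) - 19/(40*(w + 5)) + 1/(36*(w + 3)) + 13/(216*(w - 3)) - 23/(220*(w - 5)).
Integrate each term: A/(w−a) contributes A·log|w−a|.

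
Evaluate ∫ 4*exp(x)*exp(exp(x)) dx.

Let u = exp(x), so du = (exp(x)) dx.
Rewriting, the integral becomes 4·∫ e^u du = 4·e^u.
Substituting back, u = exp(x).

4*exp(exp(x)) + C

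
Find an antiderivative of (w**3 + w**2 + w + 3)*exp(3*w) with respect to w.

Use integration by parts with u = w**3 + w**2 + w + 3, dv = exp(3*w) dw, so v = exp(3*w)/3.
Apply parts 3 times (tabular method): alternate signs, differentiate u down to 0, integrate dv up.

(3*w**3 + 3*w + 8)*exp(3*w)/9 + C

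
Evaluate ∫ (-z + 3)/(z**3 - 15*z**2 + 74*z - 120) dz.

Factor the denominator: (z - 6)*(z - 5)*(z - 4).
Partial-fraction decomposition: -1/(2*(z - 4)) + 2/(z - 5) - 3/(2*(z - 6)).
Integrate each term: A/(z−a) contributes A·log|z−a|.

-3*log(z - 6)/2 + 2*log(z - 5) - log(z - 4)/2 + C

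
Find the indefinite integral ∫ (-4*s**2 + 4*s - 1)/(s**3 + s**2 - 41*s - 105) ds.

-169*log(s - 7)/120 + 49*log(s + 3)/20 - 121*log(s + 5)/24 + C

Factor the denominator: (s - 7)*(s + 3)*(s + 5).
Partial-fraction decomposition: -121/(24*(s + 5)) + 49/(20*(s + 3)) - 169/(120*(s - 7)).
Integrate each term: A/(s−a) contributes A·log|s−a|.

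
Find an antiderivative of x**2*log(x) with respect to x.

Use integration by parts with u = log(x), dv = x**2 dx.
Then du = 1/x dx and v = x**3/3.

x**3*log(x)/3 - x**3/9 + C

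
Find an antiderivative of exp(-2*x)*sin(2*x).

Let I denote the integral. Integrate by parts with u = sin(2*x), dv = exp(-2*x) dx, so v = -exp(-2*x)/2: I = -exp(-2*x)*sin(2*x)/2 + ∫ exp(-2*x)*cos(2*x) dx.
Apply parts again with u = cos(2*x), dv = exp(-2*x) dx: ∫ exp(-2*x)*cos(2*x) dx = -exp(-2*x)*cos(2*x)/2 − I. Substituting back brings back I: I = -exp(-2*x)*sin(2*x)/2 - exp(-2*x)*cos(2*x)/2 − I.
Solving for I: (1 + 1)·I equals the remaining terms, so I = (1/2)·(-exp(-2*x)*sin(2*x)/2 - exp(-2*x)*cos(2*x)/2).

-exp(-2*x)*sin(2*x)/4 - exp(-2*x)*cos(2*x)/4 + C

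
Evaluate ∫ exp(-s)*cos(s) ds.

Let I denote the integral. Integrate by parts with u = cos(s), dv = exp(-s) ds, so v = -exp(-s): I = -exp(-s)*cos(s) − ∫ exp(-s)*sin(s) ds.
Apply parts again with u = sin(s), dv = exp(-s) ds: ∫ exp(-s)*sin(s) ds = -exp(-s)*sin(s) + I. Substituting back brings back I: I = exp(-s)*sin(s) - exp(-s)*cos(s) − I.
Solving for I: (1 + 1)·I equals the remaining terms, so I = (1/2)·(exp(-s)*sin(s) - exp(-s)*cos(s)).

exp(-s)*sin(s)/2 - exp(-s)*cos(s)/2 + C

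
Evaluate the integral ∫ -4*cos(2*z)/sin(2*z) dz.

Let u = sin(2*z), so du = (2*cos(2*z)) dz.
Rewriting, the integral becomes -2·∫ 1/u du = -2·log(u).
Substituting back, u = sin(2*z).

-2*log(sin(2*z)) + C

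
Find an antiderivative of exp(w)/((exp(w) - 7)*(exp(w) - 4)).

log(exp(w) - 7)/3 - log(exp(w) - 4)/3 + C

Let u = e^w, du = e^w dw.
The integral becomes ∫ du/((u-7)(u-4)); decompose into partial fractions.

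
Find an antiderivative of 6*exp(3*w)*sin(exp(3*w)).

Let u = exp(3*w), so du = (3*exp(3*w)) dw.
Rewriting, the integral becomes 2·∫ sin(u) du = 2·-cos(u).
Substituting back, u = exp(3*w).

-2*cos(exp(3*w)) + C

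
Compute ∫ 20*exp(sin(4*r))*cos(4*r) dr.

5*exp(sin(4*r)) + C

Let u = sin(4*r), so du = (4*cos(4*r)) dr.
Rewriting, the integral becomes 5·∫ e^u du = 5·e^u.
Substituting back, u = sin(4*r).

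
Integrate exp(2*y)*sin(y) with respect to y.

2*exp(2*y)*sin(y)/5 - exp(2*y)*cos(y)/5 + C

Let I denote the integral. Integrate by parts with u = sin(y), dv = exp(2*y) dy, so v = exp(2*y)/2: I = exp(2*y)*sin(y)/2 − (1/2)·∫ exp(2*y)*cos(y) dy.
Apply parts again with u = cos(y), dv = exp(2*y) dy: ∫ exp(2*y)*cos(y) dy = exp(2*y)*cos(y)/2 + (1/2)·I. Substituting back brings back I: I = exp(2*y)*sin(y)/2 - exp(2*y)*cos(y)/4 − (1/4)·I.
Solving for I: (1 + 1/4)·I equals the remaining terms, so I = (4/5)·(exp(2*y)*sin(y)/2 - exp(2*y)*cos(y)/4).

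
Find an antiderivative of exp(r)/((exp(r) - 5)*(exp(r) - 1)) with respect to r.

log(exp(r) - 5)/4 - log(exp(r) - 1)/4 + C

Let u = e^r, du = e^r dr.
The integral becomes ∫ du/((u-5)(u-1)); decompose into partial fractions.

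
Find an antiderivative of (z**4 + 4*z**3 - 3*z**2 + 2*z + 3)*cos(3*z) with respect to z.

Use integration by parts with u = z**4 + 4*z**3 - 3*z**2 + 2*z + 3, dv = cos(3*z) dz, so v = sin(3*z)/3.
Apply parts 4 times (tabular method): alternate signs, differentiate u down to 0, integrate dv up.

z**4*sin(3*z)/3 + 4*z**3*sin(3*z)/3 + 4*z**3*cos(3*z)/9 - 13*z**2*sin(3*z)/9 + 4*z**2*cos(3*z)/3 - 2*z*sin(3*z)/9 - 26*z*cos(3*z)/27 + 107*sin(3*z)/81 - 2*cos(3*z)/27 + C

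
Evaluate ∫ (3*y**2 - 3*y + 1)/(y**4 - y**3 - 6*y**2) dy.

Factor the denominator: y**2*(y - 3)*(y + 2).
Partial-fraction decomposition: -19/(20*(y + 2)) + 19/(45*(y - 3)) + 19/(36*y) - 1/(6*y**2).
Integrate each term; A/(y−a) gives A·log|y−a|; A/(y−a)² gives −A/(y−a).

19*log(y)/36 + 19*log(y - 3)/45 - 19*log(y + 2)/20 + 1/(6*y) + C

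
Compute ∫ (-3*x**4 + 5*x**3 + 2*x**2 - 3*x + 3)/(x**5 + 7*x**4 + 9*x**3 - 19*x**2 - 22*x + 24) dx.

Factor the denominator: (x - 1)**2*(x + 2)*(x + 3)*(x + 4).
Partial-fraction decomposition: -1041/(50*(x + 4)) + 87/(4*(x + 3)) - 71/(18*(x + 2)) + 13/(900*(x - 1)) + 1/(15*(x - 1)**2).
Integrate each term; A/(x−a) gives A·log|x−a|; A/(x−a)² gives −A/(x−a).

13*log(x - 1)/900 - 71*log(x + 2)/18 + 87*log(x + 3)/4 - 1041*log(x + 4)/50 - 1/(15*x - 15) + C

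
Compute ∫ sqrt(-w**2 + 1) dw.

Substitute w = sin(θ), so dw = cos(θ) dθ and the radical becomes sqrt(-w**2 + 1) = cos(θ) by the Pythagorean identity.
Integrate the resulting trig expression in θ, then back-substitute θ = asin(w), sin(θ) = w, cos(θ) = sqrt(-w**2 + 1) (absorbing any constant into C).

w*sqrt(-w**2 + 1)/2 + asin(w)/2 + C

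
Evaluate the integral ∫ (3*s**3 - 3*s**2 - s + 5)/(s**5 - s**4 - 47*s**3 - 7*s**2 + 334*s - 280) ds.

2*log(s - 7)/9 - log(s - 2)/14 + log(s - 1)/45 + 7*log(s + 4)/10 - 55*log(s + 5)/63 + C

Factor the denominator: (s - 7)*(s - 2)*(s - 1)*(s + 4)*(s + 5).
Partial-fraction decomposition: -55/(63*(s + 5)) + 7/(10*(s + 4)) + 1/(45*(s - 1)) - 1/(14*(s - 2)) + 2/(9*(s - 7)).
Integrate each term: A/(s−a) contributes A·log|s−a|.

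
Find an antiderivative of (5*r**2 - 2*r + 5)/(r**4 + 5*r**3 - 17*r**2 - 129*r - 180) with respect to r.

5*log(r - 5)/24 + 81*log(r + 3)/8 - 31*log(r + 4)/3 + 7/(r + 3) + C

Factor the denominator: (r - 5)*(r + 3)**2*(r + 4).
Partial-fraction decomposition: -31/(3*(r + 4)) + 81/(8*(r + 3)) - 7/(r + 3)**2 + 5/(24*(r - 5)).
Integrate each term; A/(r−a) gives A·log|r−a|; A/(r−a)² gives −A/(r−a).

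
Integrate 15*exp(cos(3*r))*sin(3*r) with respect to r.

Let u = cos(3*r), so du = (-3*sin(3*r)) dr.
Rewriting, the integral becomes -5·∫ e^u du = -5·e^u.
Substituting back, u = cos(3*r).

-5*exp(cos(3*r)) + C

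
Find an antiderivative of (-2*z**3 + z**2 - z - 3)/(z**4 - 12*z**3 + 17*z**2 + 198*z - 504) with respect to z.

-647*log(z - 7)/44 + 27*log(z - 6)/2 - 17*log(z - 3)/28 - 29*log(z + 4)/154 + C

Factor the denominator: (z - 7)*(z - 6)*(z - 3)*(z + 4).
Partial-fraction decomposition: -29/(154*(z + 4)) - 17/(28*(z - 3)) + 27/(2*(z - 6)) - 647/(44*(z - 7)).
Integrate each term: A/(z−a) contributes A·log|z−a|.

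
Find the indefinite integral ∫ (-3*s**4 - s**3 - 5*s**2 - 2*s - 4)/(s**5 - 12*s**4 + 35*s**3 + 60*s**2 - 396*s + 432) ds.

Factor the denominator: (s - 6)*(s - 4)*(s - 3)*(s - 2)*(s + 3).
Partial-fraction decomposition: -37/(270*(s + 3)) + 21/(10*(s - 2)) - 325/(18*(s - 3)) + 33/(s - 4) - 1075/(54*(s - 6)).
Integrate each term: A/(s−a) contributes A·log|s−a|.

-1075*log(s - 6)/54 + 33*log(s - 4) - 325*log(s - 3)/18 + 21*log(s - 2)/10 - 37*log(s + 3)/270 + C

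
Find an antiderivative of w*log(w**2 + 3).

Let u = w**2 + 3, so du = (2*w) dw.
The integral becomes (1/2)·∫ log(u) du; integrate by parts with u′=log(u), dv′=du.

w**2*log(w**2 + 3)/2 - w**2/2 + 3*log(w**2 + 3)/2 + C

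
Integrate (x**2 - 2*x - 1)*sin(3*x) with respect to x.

Use integration by parts with u = x**2 - 2*x - 1, dv = sin(3*x) dx, so v = -cos(3*x)/3.
Apply parts 2 times (tabular method): alternate signs, differentiate u down to 0, integrate dv up.

-x**2*cos(3*x)/3 + 2*x*sin(3*x)/9 + 2*x*cos(3*x)/3 - 2*sin(3*x)/9 + 11*cos(3*x)/27 + C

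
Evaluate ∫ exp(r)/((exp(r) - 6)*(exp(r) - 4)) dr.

Let u = e^r, du = e^r dr.
The integral becomes ∫ du/((u-4)(u-6)); decompose into partial fractions.

log(exp(r) - 6)/2 - log(exp(r) - 4)/2 + C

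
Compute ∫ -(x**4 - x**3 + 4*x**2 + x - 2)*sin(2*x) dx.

x**4*cos(2*x)/2 - x**3*sin(2*x) - x**3*cos(2*x)/2 + 3*x**2*sin(2*x)/4 + x**2*cos(2*x)/2 - x*sin(2*x)/2 + 5*x*cos(2*x)/4 - 5*sin(2*x)/8 - 5*cos(2*x)/4 + C

Use integration by parts with u = x**4 - x**3 + 4*x**2 + x - 2, dv = -sin(2*x) dx, so v = cos(2*x)/2.
Apply parts 4 times (tabular method): alternate signs, differentiate u down to 0, integrate dv up.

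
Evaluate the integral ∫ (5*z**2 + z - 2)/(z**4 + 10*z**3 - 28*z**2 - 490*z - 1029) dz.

25*log(z - 7)/196 - log(z + 3)/4 + 6*log(z + 7)/49 - 59/(14*z + 98) + C

Factor the denominator: (z - 7)*(z + 3)*(z + 7)**2.
Partial-fraction decomposition: 6/(49*(z + 7)) + 59/(14*(z + 7)**2) - 1/(4*(z + 3)) + 25/(196*(z - 7)).
Integrate each term; A/(z−a) gives A·log|z−a|; A/(z−a)² gives −A/(z−a).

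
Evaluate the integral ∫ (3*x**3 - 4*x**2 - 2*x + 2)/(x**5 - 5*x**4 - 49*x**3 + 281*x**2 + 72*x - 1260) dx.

Factor the denominator: (x - 6)*(x - 5)*(x - 3)*(x + 2)*(x + 7).
Partial-fraction decomposition: -31/(200*(x + 7)) + 17/(700*(x + 2)) + 41/(300*(x - 3)) - 89/(56*(x - 5)) + 19/(12*(x - 6)).
Integrate each term: A/(x−a) contributes A·log|x−a|.

19*log(x - 6)/12 - 89*log(x - 5)/56 + 41*log(x - 3)/300 + 17*log(x + 2)/700 - 31*log(x + 7)/200 + C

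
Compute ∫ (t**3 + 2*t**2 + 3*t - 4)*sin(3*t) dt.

-t**3*cos(3*t)/3 + t**2*sin(3*t)/3 - 2*t**2*cos(3*t)/3 + 4*t*sin(3*t)/9 - 7*t*cos(3*t)/9 + 7*sin(3*t)/27 + 40*cos(3*t)/27 + C

Use integration by parts with u = t**3 + 2*t**2 + 3*t - 4, dv = sin(3*t) dt, so v = -cos(3*t)/3.
Apply parts 3 times (tabular method): alternate signs, differentiate u down to 0, integrate dv up.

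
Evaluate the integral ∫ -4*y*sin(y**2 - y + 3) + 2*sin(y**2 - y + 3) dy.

2*cos(y**2 - y + 3) + C

Let u = y**2 - y + 3, so du = (2*y - 1) dy.
Rewriting, the integral becomes -2·∫ sin(u) du = -2·-cos(u).
Substituting back, u = y**2 - y + 3.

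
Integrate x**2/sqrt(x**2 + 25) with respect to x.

Substitute x = 5·tan(θ), so dx = 5·sec(θ)^2 dθ and the radical becomes sqrt(x**2 + 25) = 5·sec(θ) by the Pythagorean identity.
Integrate the resulting trig expression in θ, then back-substitute tan(θ) = x/5, sec(θ) = sqrt(x**2 + 25)/5 (absorbing any constant into C).

x*sqrt(x**2 + 25)/2 - 25*log(x + sqrt(x**2 + 25))/2 + C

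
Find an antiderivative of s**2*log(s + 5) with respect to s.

Use integration by parts with u = log(s + 5), dv = s**2 ds.
Then du = 1/(s + 5) ds and v = s**3/3.

s**3*log(s + 5)/3 - s**3/9 + 5*s**2/6 - 25*s/3 + 125*log(s + 5)/3 + C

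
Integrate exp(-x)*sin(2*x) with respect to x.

Let I denote the integral. Integrate by parts with u = sin(2*x), dv = exp(-x) dx, so v = -exp(-x): I = -exp(-x)*sin(2*x) + 2·∫ exp(-x)*cos(2*x) dx.
Apply parts again with u = cos(2*x), dv = exp(-x) dx: ∫ exp(-x)*cos(2*x) dx = -exp(-x)*cos(2*x) − 2·I. Substituting back brings back I: I = -exp(-x)*sin(2*x) - 2*exp(-x)*cos(2*x) − 4·I.
Solving for I: (1 + 4)·I equals the remaining terms, so I = (1/5)·(-exp(-x)*sin(2*x) - 2*exp(-x)*cos(2*x)).

-exp(-x)*sin(2*x)/5 - 2*exp(-x)*cos(2*x)/5 + C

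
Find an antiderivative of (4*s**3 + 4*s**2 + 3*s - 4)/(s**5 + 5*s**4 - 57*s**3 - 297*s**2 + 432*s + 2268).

Factor the denominator: (s - 7)*(s - 3)*(s + 3)*(s + 6)**2.
Partial-fraction decomposition: -17/(41067*(s + 6)) + 742/(351*(s + 6)**2) - 17/(108*(s + 3)) - 149/(1944*(s - 3)) + 317/(1352*(s - 7)).
Integrate each term; A/(s−a) gives A·log|s−a|; A/(s−a)² gives −A/(s−a).

317*log(s - 7)/1352 - 149*log(s - 3)/1944 - 17*log(s + 3)/108 - 17*log(s + 6)/41067 - 742/(351*s + 2106) + C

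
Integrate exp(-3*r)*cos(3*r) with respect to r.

exp(-3*r)*sin(3*r)/6 - exp(-3*r)*cos(3*r)/6 + C

Let I denote the integral. Integrate by parts with u = cos(3*r), dv = exp(-3*r) dr, so v = -exp(-3*r)/3: I = -exp(-3*r)*cos(3*r)/3 − ∫ exp(-3*r)*sin(3*r) dr.
Apply parts again with u = sin(3*r), dv = exp(-3*r) dr: ∫ exp(-3*r)*sin(3*r) dr = -exp(-3*r)*sin(3*r)/3 + I. Substituting back brings back I: I = exp(-3*r)*sin(3*r)/3 - exp(-3*r)*cos(3*r)/3 − I.
Solving for I: (1 + 1)·I equals the remaining terms, so I = (1/2)·(exp(-3*r)*sin(3*r)/3 - exp(-3*r)*cos(3*r)/3).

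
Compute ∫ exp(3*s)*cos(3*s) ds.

Let I denote the integral. Integrate by parts with u = cos(3*s), dv = exp(3*s) ds, so v = exp(3*s)/3: I = exp(3*s)*cos(3*s)/3 + ∫ exp(3*s)*sin(3*s) ds.
Apply parts again with u = sin(3*s), dv = exp(3*s) ds: ∫ exp(3*s)*sin(3*s) ds = exp(3*s)*sin(3*s)/3 − I. Substituting back brings back I: I = exp(3*s)*sin(3*s)/3 + exp(3*s)*cos(3*s)/3 − I.
Solving for I: (1 + 1)·I equals the remaining terms, so I = (1/2)·(exp(3*s)*sin(3*s)/3 + exp(3*s)*cos(3*s)/3).

exp(3*s)*sin(3*s)/6 + exp(3*s)*cos(3*s)/6 + C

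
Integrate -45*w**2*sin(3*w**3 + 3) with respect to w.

5*cos(3*w**3 + 3) + C

Let u = 3*w**3 + 3, so du = (9*w**2) dw.
Rewriting, the integral becomes -5·∫ sin(u) du = -5·-cos(u).
Substituting back, u = 3*w**3 + 3.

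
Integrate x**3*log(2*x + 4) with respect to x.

x**4*log(2*x + 4)/4 - x**4/16 + x**3/6 - x**2/2 + 2*x - 4*log(x + 2) + C

Use integration by parts with u = log(2*x + 4), dv = x**3 dx.
Then du = 2/(2*x + 4) dx and v = x**4/4.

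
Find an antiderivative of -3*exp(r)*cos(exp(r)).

-3*sin(exp(r)) + C

Let u = exp(r), so du = (exp(r)) dr.
Rewriting, the integral becomes -3·∫ cos(u) du = -3·sin(u).
Substituting back, u = exp(r).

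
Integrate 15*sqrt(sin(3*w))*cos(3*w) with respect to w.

Let u = sin(3*w), so du = (3*cos(3*w)) dw.
Rewriting, the integral becomes 5·∫ √u du = 5·(2/3)u^(3/2).
Substituting back, u = sin(3*w).

10*sin(3*w)**(3/2)/3 + C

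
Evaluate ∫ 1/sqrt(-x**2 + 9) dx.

asin(x/3) + C

Substitute x = 3·sin(θ), so dx = 3·cos(θ) dθ and the radical becomes sqrt(-x**2 + 9) = 3·cos(θ) by the Pythagorean identity.
Integrate the resulting trig expression in θ, then back-substitute θ = asin(x/3), sin(θ) = x/3, cos(θ) = sqrt(-x**2 + 9)/3 (absorbing any constant into C).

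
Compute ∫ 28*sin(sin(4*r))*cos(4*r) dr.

Let u = sin(4*r), so du = (4*cos(4*r)) dr.
Rewriting, the integral becomes 7·∫ sin(u) du = 7·-cos(u).
Substituting back, u = sin(4*r).

-7*cos(sin(4*r)) + C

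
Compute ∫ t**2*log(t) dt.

t**3*log(t)/3 - t**3/9 + C

Use integration by parts with u = log(t), dv = t**2 dt.
Then du = 1/t dt and v = t**3/3.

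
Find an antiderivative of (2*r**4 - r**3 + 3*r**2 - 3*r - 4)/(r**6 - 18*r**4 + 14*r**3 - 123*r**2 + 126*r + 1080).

Factor the denominator: (r - 4)*(r - 3)*(r + 2)*(r + 5)*(r**2 + 9).
Partial-fraction decomposition: (83*r + 5892)/(19890*(r**2 + 9)) - 487/(2448*(r + 5)) + 3/(65*(r + 2)) - 149/(720*(r - 3)) + 16/(45*(r - 4)).
Integrate each term; A/(r−a) gives A·log|r−a|; the (Br+D)/(r²+p²) term gives a log and an atan.

16*log(r - 4)/45 - 149*log(r - 3)/720 + 3*log(r + 2)/65 - 487*log(r + 5)/2448 + 83*log(r**2 + 9)/39780 + 982*atan(r/3)/9945 + C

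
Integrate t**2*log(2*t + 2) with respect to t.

t**3*log(2*t + 2)/3 - t**3/9 + t**2/6 - t/3 + log(t + 1)/3 + C

Use integration by parts with u = log(2*t + 2), dv = t**2 dt.
Then du = 2/(2*t + 2) dt and v = t**3/3.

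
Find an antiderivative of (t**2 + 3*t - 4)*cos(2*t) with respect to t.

t**2*sin(2*t)/2 + 3*t*sin(2*t)/2 + t*cos(2*t)/2 - 9*sin(2*t)/4 + 3*cos(2*t)/4 + C

Use integration by parts with u = t**2 + 3*t - 4, dv = cos(2*t) dt, so v = sin(2*t)/2.
Apply parts 2 times (tabular method): alternate signs, differentiate u down to 0, integrate dv up.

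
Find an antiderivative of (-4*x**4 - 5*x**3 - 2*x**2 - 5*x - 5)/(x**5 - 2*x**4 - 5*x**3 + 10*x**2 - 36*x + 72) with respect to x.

-497*log(x - 3)/78 + 127*log(x - 2)/40 - 197*log(x + 3)/390 - 31*log(x**2 + 4)/208 - 7*atan(x/2)/8 + C

Factor the denominator: (x - 3)*(x - 2)*(x + 3)*(x**2 + 4).
Partial-fraction decomposition: -(31*x + 182)/(104*(x**2 + 4)) - 197/(390*(x + 3)) + 127/(40*(x - 2)) - 497/(78*(x - 3)).
Integrate each term; A/(x−a) gives A·log|x−a|; the (Bx+D)/(x²+p²) term gives a log and an atan.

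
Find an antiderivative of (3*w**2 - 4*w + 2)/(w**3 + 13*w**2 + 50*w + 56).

Factor the denominator: (w + 2)*(w + 4)*(w + 7).
Partial-fraction decomposition: 59/(5*(w + 7)) - 11/(w + 4) + 11/(5*(w + 2)).
Integrate each term: A/(w−a) contributes A·log|w−a|.

11*log(w + 2)/5 - 11*log(w + 4) + 59*log(w + 7)/5 + C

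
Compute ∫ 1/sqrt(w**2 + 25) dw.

Substitute w = 5·tan(θ), so dw = 5·sec(θ)^2 dθ and the radical becomes sqrt(w**2 + 25) = 5·sec(θ) by the Pythagorean identity.
Integrate the resulting trig expression in θ, then back-substitute tan(θ) = w/5, sec(θ) = sqrt(w**2 + 25)/5 (absorbing any constant into C).

log(w + sqrt(w**2 + 25)) + C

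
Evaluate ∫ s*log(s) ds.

Use integration by parts with u = log(s), dv = s ds.
Then du = 1/s ds and v = s**2/2.

s**2*log(s)/2 - s**2/4 + C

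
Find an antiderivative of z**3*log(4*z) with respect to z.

Use integration by parts with u = log(4*z), dv = z**3 dz.
Then du = 1/z dz and v = z**4/4.

z**4*(log(z) + 2*log(2))/4 - z**4/16 + C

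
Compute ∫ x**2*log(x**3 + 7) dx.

x**3*log(x**3 + 7)/3 - x**3/3 + 7*log(x**3 + 7)/3 + C

Let u = x**3 + 7, so du = (3*x**2) dx.
The integral becomes (1/3)·∫ log(u) du; integrate by parts with u′=log(u), dv′=du.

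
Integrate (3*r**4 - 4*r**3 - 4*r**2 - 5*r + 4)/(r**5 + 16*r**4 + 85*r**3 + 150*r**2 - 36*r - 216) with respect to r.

-log(r - 1)/98 - 13*log(r + 2)/8 + 167*log(r + 3)/18 - 16379*log(r + 6)/3528 + 2321/(42*r + 252) + C

Factor the denominator: (r - 1)*(r + 2)*(r + 3)*(r + 6)**2.
Partial-fraction decomposition: -16379/(3528*(r + 6)) - 2321/(42*(r + 6)**2) + 167/(18*(r + 3)) - 13/(8*(r + 2)) - 1/(98*(r - 1)).
Integrate each term; A/(r−a) gives A·log|r−a|; A/(r−a)² gives −A/(r−a).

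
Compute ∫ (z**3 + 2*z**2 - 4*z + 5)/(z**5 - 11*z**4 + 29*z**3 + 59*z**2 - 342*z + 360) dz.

Factor the denominator: (z - 5)*(z - 4)*(z - 3)*(z - 2)*(z + 3).
Partial-fraction decomposition: 1/(210*(z + 3)) - 13/(30*(z - 2)) + 19/(6*(z - 3)) - 85/(14*(z - 4)) + 10/(3*(z - 5)).
Integrate each term: A/(z−a) contributes A·log|z−a|.

10*log(z - 5)/3 - 85*log(z - 4)/14 + 19*log(z - 3)/6 - 13*log(z - 2)/30 + log(z + 3)/210 + C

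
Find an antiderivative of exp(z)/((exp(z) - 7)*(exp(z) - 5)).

log(exp(z) - 7)/2 - log(exp(z) - 5)/2 + C

Let u = e^z, du = e^z dz.
The integral becomes ∫ du/((u-5)(u-7)); decompose into partial fractions.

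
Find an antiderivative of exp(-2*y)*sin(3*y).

-2*exp(-2*y)*sin(3*y)/13 - 3*exp(-2*y)*cos(3*y)/13 + C

Let I denote the integral. Integrate by parts with u = sin(3*y), dv = exp(-2*y) dy, so v = -exp(-2*y)/2: I = -exp(-2*y)*sin(3*y)/2 + (3/2)·∫ exp(-2*y)*cos(3*y) dy.
Apply parts again with u = cos(3*y), dv = exp(-2*y) dy: ∫ exp(-2*y)*cos(3*y) dy = -exp(-2*y)*cos(3*y)/2 − (3/2)·I. Substituting back brings back I: I = -exp(-2*y)*sin(3*y)/2 - 3*exp(-2*y)*cos(3*y)/4 − (9/4)·I.
Solving for I: (1 + 9/4)·I equals the remaining terms, so I = (4/13)·(-exp(-2*y)*sin(3*y)/2 - 3*exp(-2*y)*cos(3*y)/4).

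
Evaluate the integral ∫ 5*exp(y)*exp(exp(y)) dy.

Let u = exp(y), so du = (exp(y)) dy.
Rewriting, the integral becomes 5·∫ e^u du = 5·e^u.
Substituting back, u = exp(y).

5*exp(exp(y)) + C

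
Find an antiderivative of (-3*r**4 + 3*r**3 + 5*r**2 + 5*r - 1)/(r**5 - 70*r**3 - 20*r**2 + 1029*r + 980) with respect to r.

Factor the denominator: (r - 7)*(r - 5)*(r + 1)*(r + 4)*(r + 7).
Partial-fraction decomposition: -8023/(3024*(r + 7)) + 901/(891*(r + 4)) - 7/(864*(r + 1)) + 1351/(1296*(r - 5)) - 5895/(2464*(r - 7)).
Integrate each term: A/(r−a) contributes A·log|r−a|.

-5895*log(r - 7)/2464 + 1351*log(r - 5)/1296 - 7*log(r + 1)/864 + 901*log(r + 4)/891 - 8023*log(r + 7)/3024 + C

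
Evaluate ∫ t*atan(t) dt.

Use integration by parts with u = arctan(t), dv = t dt.
Then du = 1/(t**2 + 1) dt.

t**2*atan(t)/2 - t/2 + atan(t)/2 + C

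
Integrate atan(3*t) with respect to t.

t*atan(3*t) - log(9*t**2 + 1)/6 + C

Use integration by parts with u = arctan(3*t), dv = dt.
Then du = 3/(9*t**2 + 1) dt.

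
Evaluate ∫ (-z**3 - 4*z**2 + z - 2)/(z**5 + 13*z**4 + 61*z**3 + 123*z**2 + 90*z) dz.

-log(z)/45 + 2*log(z + 2) - 41*log(z + 3)/18 + 3*log(z + 5)/10 + 7/(3*z + 9) + C

Factor the denominator: z*(z + 2)*(z + 3)**2*(z + 5).
Partial-fraction decomposition: 3/(10*(z + 5)) - 41/(18*(z + 3)) - 7/(3*(z + 3)**2) + 2/(z + 2) - 1/(45*z).
Integrate each term; A/(z−a) gives A·log|z−a|; A/(z−a)² gives −A/(z−a).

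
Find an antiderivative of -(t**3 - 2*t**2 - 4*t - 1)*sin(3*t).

Use integration by parts with u = t**3 - 2*t**2 - 4*t - 1, dv = -sin(3*t) dt, so v = cos(3*t)/3.
Apply parts 3 times (tabular method): alternate signs, differentiate u down to 0, integrate dv up.

t**3*cos(3*t)/3 - t**2*sin(3*t)/3 - 2*t**2*cos(3*t)/3 + 4*t*sin(3*t)/9 - 14*t*cos(3*t)/9 + 14*sin(3*t)/27 - 5*cos(3*t)/27 + C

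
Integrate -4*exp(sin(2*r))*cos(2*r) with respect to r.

-2*exp(sin(2*r)) + C

Let u = sin(2*r), so du = (2*cos(2*r)) dr.
Rewriting, the integral becomes -2·∫ e^u du = -2·e^u.
Substituting back, u = sin(2*r).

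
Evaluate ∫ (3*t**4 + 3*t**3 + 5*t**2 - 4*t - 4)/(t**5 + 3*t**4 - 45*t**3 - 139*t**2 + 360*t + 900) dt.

586*log(t - 6)/363 - 353*log(t - 3)/960 + 2*log(t + 2)/15 + 37637*log(t + 5)/23232 + 547/(88*t + 440) + C

Factor the denominator: (t - 6)*(t - 3)*(t + 2)*(t + 5)**2.
Partial-fraction decomposition: 37637/(23232*(t + 5)) - 547/(88*(t + 5)**2) + 2/(15*(t + 2)) - 353/(960*(t - 3)) + 586/(363*(t - 6)).
Integrate each term; A/(t−a) gives A·log|t−a|; A/(t−a)² gives −A/(t−a).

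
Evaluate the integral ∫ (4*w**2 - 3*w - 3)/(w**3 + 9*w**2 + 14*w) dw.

-3*log(w)/14 - 19*log(w + 2)/10 + 214*log(w + 7)/35 + C

Factor the denominator: w*(w + 2)*(w + 7).
Partial-fraction decomposition: 214/(35*(w + 7)) - 19/(10*(w + 2)) - 3/(14*w).
Integrate each term: A/(w−a) contributes A·log|w−a|.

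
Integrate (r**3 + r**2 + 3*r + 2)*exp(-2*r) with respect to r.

Use integration by parts with u = r**3 + r**2 + 3*r + 2, dv = exp(-2*r) dr, so v = -exp(-2*r)/2.
Apply parts 3 times (tabular method): alternate signs, differentiate u down to 0, integrate dv up.

(-4*r**3 - 10*r**2 - 22*r - 19)*exp(-2*r)/8 + C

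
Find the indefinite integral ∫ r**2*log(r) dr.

r**3*log(r)/3 - r**3/9 + C

Use integration by parts with u = log(r), dv = r**2 dr.
Then du = 1/r dr and v = r**3/3.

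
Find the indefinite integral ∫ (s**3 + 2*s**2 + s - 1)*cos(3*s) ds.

s**3*sin(3*s)/3 + 2*s**2*sin(3*s)/3 + s**2*cos(3*s)/3 + s*sin(3*s)/9 + 4*s*cos(3*s)/9 - 13*sin(3*s)/27 + cos(3*s)/27 + C

Use integration by parts with u = s**3 + 2*s**2 + s - 1, dv = cos(3*s) ds, so v = sin(3*s)/3.
Apply parts 3 times (tabular method): alternate signs, differentiate u down to 0, integrate dv up.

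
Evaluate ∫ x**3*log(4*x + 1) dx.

Use integration by parts with u = log(4*x + 1), dv = x**3 dx.
Then du = 4/(4*x + 1) dx and v = x**4/4.

x**4*log(4*x + 1)/4 - x**4/16 + x**3/48 - x**2/128 + x/256 - log(4*x + 1)/1024 + C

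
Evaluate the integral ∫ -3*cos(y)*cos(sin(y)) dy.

Let u = sin(y), so du = (cos(y)) dy.
Rewriting, the integral becomes -3·∫ cos(u) du = -3·sin(u).
Substituting back, u = sin(y).

-3*sin(sin(y)) + C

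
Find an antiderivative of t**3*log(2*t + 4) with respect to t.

t**4*log(2*t + 4)/4 - t**4/16 + t**3/6 - t**2/2 + 2*t - 4*log(t + 2) + C

Use integration by parts with u = log(2*t + 4), dv = t**3 dt.
Then du = 2/(2*t + 4) dt and v = t**4/4.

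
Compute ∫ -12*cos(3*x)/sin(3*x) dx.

-4*log(sin(3*x)) + C

Let u = sin(3*x), so du = (3*cos(3*x)) dx.
Rewriting, the integral becomes -4·∫ 1/u du = -4·log(u).
Substituting back, u = sin(3*x).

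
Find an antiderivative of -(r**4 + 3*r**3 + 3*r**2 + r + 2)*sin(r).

Use integration by parts with u = r**4 + 3*r**3 + 3*r**2 + r + 2, dv = -sin(r) dr, so v = cos(r).
Apply parts 4 times (tabular method): alternate signs, differentiate u down to 0, integrate dv up.

r**4*cos(r) - 4*r**3*sin(r) + 3*r**3*cos(r) - 9*r**2*sin(r) - 9*r**2*cos(r) + 18*r*sin(r) - 17*r*cos(r) + 17*sin(r) + 20*cos(r) + C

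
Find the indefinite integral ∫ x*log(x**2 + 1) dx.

x**2*log(x**2 + 1)/2 - x**2/2 + log(x**2 + 1)/2 + C

Let u = x**2 + 1, so du = (2*x) dx.
The integral becomes (1/2)·∫ log(u) du; integrate by parts with u′=log(u), dv′=du.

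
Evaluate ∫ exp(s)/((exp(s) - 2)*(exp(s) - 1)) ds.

log(exp(s) - 2) - log(exp(s) - 1) + C

Let u = e^s, du = e^s ds.
The integral becomes ∫ du/((u-1)(u-2)); decompose into partial fractions.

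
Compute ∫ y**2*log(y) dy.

Use integration by parts with u = log(y), dv = y**2 dy.
Then du = 1/y dy and v = y**3/3.

y**3*log(y)/3 - y**3/9 + C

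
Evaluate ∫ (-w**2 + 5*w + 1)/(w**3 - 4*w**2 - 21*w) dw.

Factor the denominator: w*(w - 7)*(w + 3).
Partial-fraction decomposition: -23/(30*(w + 3)) - 13/(70*(w - 7)) - 1/(21*w).
Integrate each term: A/(w−a) contributes A·log|w−a|.

-log(w)/21 - 13*log(w - 7)/70 - 23*log(w + 3)/30 + C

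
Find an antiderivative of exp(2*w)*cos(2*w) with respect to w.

Let I denote the integral. Integrate by parts with u = cos(2*w), dv = exp(2*w) dw, so v = exp(2*w)/2: I = exp(2*w)*cos(2*w)/2 + ∫ exp(2*w)*sin(2*w) dw.
Apply parts again with u = sin(2*w), dv = exp(2*w) dw: ∫ exp(2*w)*sin(2*w) dw = exp(2*w)*sin(2*w)/2 − I. Substituting back brings back I: I = exp(2*w)*sin(2*w)/2 + exp(2*w)*cos(2*w)/2 − I.
Solving for I: (1 + 1)·I equals the remaining terms, so I = (1/2)·(exp(2*w)*sin(2*w)/2 + exp(2*w)*cos(2*w)/2).

exp(2*w)*sin(2*w)/4 + exp(2*w)*cos(2*w)/4 + C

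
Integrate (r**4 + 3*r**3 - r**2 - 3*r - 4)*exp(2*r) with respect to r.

Use integration by parts with u = r**4 + 3*r**3 - r**2 - 3*r - 4, dv = exp(2*r) dr, so v = exp(2*r)/2.
Apply parts 4 times (tabular method): alternate signs, differentiate u down to 0, integrate dv up.

(4*r**4 + 4*r**3 - 10*r**2 - 2*r - 15)*exp(2*r)/8 + C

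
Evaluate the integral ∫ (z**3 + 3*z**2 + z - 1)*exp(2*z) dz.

(4*z**3 + 6*z**2 - 2*z - 3)*exp(2*z)/8 + C

Use integration by parts with u = z**3 + 3*z**2 + z - 1, dv = exp(2*z) dz, so v = exp(2*z)/2.
Apply parts 3 times (tabular method): alternate signs, differentiate u down to 0, integrate dv up.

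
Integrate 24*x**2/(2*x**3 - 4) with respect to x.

Let u = 2*x**3 - 4, so du = (6*x**2) dx.
Rewriting, the integral becomes 4·∫ 1/u du = 4·log(u).
Substituting back, u = 2*x**3 - 4.

4*log(2*x**3 - 4) + C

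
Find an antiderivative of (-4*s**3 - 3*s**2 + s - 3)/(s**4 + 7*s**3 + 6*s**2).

Factor the denominator: s**2*(s + 1)*(s + 6).
Partial-fraction decomposition: -83/(20*(s + 6)) - 3/(5*(s + 1)) + 3/(4*s) - 1/(2*s**2).
Integrate each term; A/(s−a) gives A·log|s−a|; A/(s−a)² gives −A/(s−a).

3*log(s)/4 - 3*log(s + 1)/5 - 83*log(s + 6)/20 + 1/(2*s) + C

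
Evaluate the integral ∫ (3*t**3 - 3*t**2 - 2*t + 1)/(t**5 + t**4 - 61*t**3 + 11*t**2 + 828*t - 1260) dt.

529*log(t - 6)/1716 - 49*log(t - 3)/240 + log(t - 2)/28 + 439*log(t + 5)/1232 - 129*log(t + 7)/260 + C

Factor the denominator: (t - 6)*(t - 3)*(t - 2)*(t + 5)*(t + 7).
Partial-fraction decomposition: -129/(260*(t + 7)) + 439/(1232*(t + 5)) + 1/(28*(t - 2)) - 49/(240*(t - 3)) + 529/(1716*(t - 6)).
Integrate each term: A/(t−a) contributes A·log|t−a|.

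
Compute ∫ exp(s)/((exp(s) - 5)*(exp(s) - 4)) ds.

log(exp(s) - 5) - log(exp(s) - 4) + C

Let u = e^s, du = e^s ds.
The integral becomes ∫ du/((u-5)(u-4)); decompose into partial fractions.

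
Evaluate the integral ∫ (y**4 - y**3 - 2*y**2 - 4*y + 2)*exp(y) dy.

Use integration by parts with u = y**4 - y**3 - 2*y**2 - 4*y + 2, dv = exp(y) dy, so v = exp(y).
Apply parts 4 times (tabular method): alternate signs, differentiate u down to 0, integrate dv up.

(y**4 - 5*y**3 + 13*y**2 - 30*y + 32)*exp(y) + C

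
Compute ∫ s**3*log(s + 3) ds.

Use integration by parts with u = log(s + 3), dv = s**3 ds.
Then du = 1/(s + 3) ds and v = s**4/4.

s**4*log(s + 3)/4 - s**4/16 + s**3/4 - 9*s**2/8 + 27*s/4 - 81*log(s + 3)/4 + C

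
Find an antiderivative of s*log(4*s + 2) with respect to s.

Use integration by parts with u = log(4*s + 2), dv = s ds.
Then du = 4/(4*s + 2) ds and v = s**2/2.

s**2*log(4*s + 2)/2 - s**2/4 + s/4 - log(2*s + 1)/8 + C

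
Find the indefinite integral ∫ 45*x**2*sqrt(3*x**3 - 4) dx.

10*(3*x**3 - 4)**(3/2)/3 + C

Let u = 3*x**3 - 4, so du = (9*x**2) dx.
Rewriting, the integral becomes 5·∫ √u du = 5·(2/3)u^(3/2).
Substituting back, u = 3*x**3 - 4.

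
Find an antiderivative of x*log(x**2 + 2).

Let u = x**2 + 2, so du = (2*x) dx.
The integral becomes (1/2)·∫ log(u) du; integrate by parts with u′=log(u), dv′=du.

x**2*log(x**2 + 2)/2 - x**2/2 + log(x**2 + 2) + C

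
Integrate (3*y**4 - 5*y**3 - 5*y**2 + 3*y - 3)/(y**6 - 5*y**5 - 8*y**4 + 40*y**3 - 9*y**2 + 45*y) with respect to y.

Factor the denominator: y*(y - 5)*(y - 3)*(y + 3)*(y**2 + 1).
Partial-fraction decomposition: -(17*y - 45)/(260*(y**2 + 1)) - 107/(480*(y + 3)) - 23/(120*(y - 3)) + 1137/(2080*(y - 5)) - 1/(15*y).
Integrate each term; A/(y−a) gives A·log|y−a|; the (By+D)/(y²+p²) term gives a log and an atan.

-log(y)/15 + 1137*log(y - 5)/2080 - 23*log(y - 3)/120 - 107*log(y + 3)/480 - 17*log(y**2 + 1)/520 + 9*atan(y)/52 + C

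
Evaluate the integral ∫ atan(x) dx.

Use integration by parts with u = arctan(x), dv = dx.
Then du = 1/(x**2 + 1) dx.

x*atan(x) - log(x**2 + 1)/2 + C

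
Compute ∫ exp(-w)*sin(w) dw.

-exp(-w)*sin(w)/2 - exp(-w)*cos(w)/2 + C

Let I denote the integral. Integrate by parts with u = sin(w), dv = exp(-w) dw, so v = -exp(-w): I = -exp(-w)*sin(w) + ∫ exp(-w)*cos(w) dw.
Apply parts again with u = cos(w), dv = exp(-w) dw: ∫ exp(-w)*cos(w) dw = -exp(-w)*cos(w) − I. Substituting back brings back I: I = -exp(-w)*sin(w) - exp(-w)*cos(w) − I.
Solving for I: (1 + 1)·I equals the remaining terms, so I = (1/2)·(-exp(-w)*sin(w) - exp(-w)*cos(w)).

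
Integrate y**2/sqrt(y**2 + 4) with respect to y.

y*sqrt(y**2 + 4)/2 - 2*log(y + sqrt(y**2 + 4)) + C

Substitute y = 2·tan(θ), so dy = 2·sec(θ)^2 dθ and the radical becomes sqrt(y**2 + 4) = 2·sec(θ) by the Pythagorean identity.
Integrate the resulting trig expression in θ, then back-substitute tan(θ) = y/2, sec(θ) = sqrt(y**2 + 4)/2 (absorbing any constant into C).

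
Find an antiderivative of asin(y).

y*asin(y) + sqrt(-y**2 + 1) + C

Use integration by parts with u = arcsin(y), dv = dy.
Then du = 1/sqrt(-y**2 + 1) dy.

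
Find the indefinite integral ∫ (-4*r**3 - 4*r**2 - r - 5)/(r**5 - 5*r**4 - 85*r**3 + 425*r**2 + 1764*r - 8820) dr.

-395*log(r - 7)/91 + 1019*log(r - 6)/156 - 305*log(r - 5)/132 - 721*log(r + 6)/1716 + 589*log(r + 7)/1092 + C

Factor the denominator: (r - 7)*(r - 6)*(r - 5)*(r + 6)*(r + 7).
Partial-fraction decomposition: 589/(1092*(r + 7)) - 721/(1716*(r + 6)) - 305/(132*(r - 5)) + 1019/(156*(r - 6)) - 395/(91*(r - 7)).
Integrate each term: A/(r−a) contributes A·log|r−a|.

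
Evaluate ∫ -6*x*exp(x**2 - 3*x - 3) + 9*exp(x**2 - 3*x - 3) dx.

Let u = x**2 - 3*x - 3, so du = (2*x - 3) dx.
Rewriting, the integral becomes -3·∫ e^u du = -3·e^u.
Substituting back, u = x**2 - 3*x - 3.

-3*exp(x**2 - 3*x - 3) + C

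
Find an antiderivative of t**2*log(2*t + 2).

t**3*log(2*t + 2)/3 - t**3/9 + t**2/6 - t/3 + log(t + 1)/3 + C

Use integration by parts with u = log(2*t + 2), dv = t**2 dt.
Then du = 2/(2*t + 2) dt and v = t**3/3.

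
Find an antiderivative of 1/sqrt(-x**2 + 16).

asin(x/4) + C

Substitute x = 4·sin(θ), so dx = 4·cos(θ) dθ and the radical becomes sqrt(-x**2 + 16) = 4·cos(θ) by the Pythagorean identity.
Integrate the resulting trig expression in θ, then back-substitute θ = asin(x/4), sin(θ) = x/4, cos(θ) = sqrt(-x**2 + 16)/4 (absorbing any constant into C).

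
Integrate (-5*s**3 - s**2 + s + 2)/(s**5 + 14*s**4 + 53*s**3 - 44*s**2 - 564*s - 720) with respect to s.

-139*log(s - 3)/2520 - 3*log(s + 2)/10 + 151*log(s + 4)/14 - 199*log(s + 5)/8 + 130*log(s + 6)/9 + C

Factor the denominator: (s - 3)*(s + 2)*(s + 4)*(s + 5)*(s + 6).
Partial-fraction decomposition: 130/(9*(s + 6)) - 199/(8*(s + 5)) + 151/(14*(s + 4)) - 3/(10*(s + 2)) - 139/(2520*(s - 3)).
Integrate each term: A/(s−a) contributes A·log|s−a|.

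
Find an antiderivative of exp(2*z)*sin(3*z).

Let I denote the integral. Integrate by parts with u = sin(3*z), dv = exp(2*z) dz, so v = exp(2*z)/2: I = exp(2*z)*sin(3*z)/2 − (3/2)·∫ exp(2*z)*cos(3*z) dz.
Apply parts again with u = cos(3*z), dv = exp(2*z) dz: ∫ exp(2*z)*cos(3*z) dz = exp(2*z)*cos(3*z)/2 + (3/2)·I. Substituting back brings back I: I = exp(2*z)*sin(3*z)/2 - 3*exp(2*z)*cos(3*z)/4 − (9/4)·I.
Solving for I: (1 + 9/4)·I equals the remaining terms, so I = (4/13)·(exp(2*z)*sin(3*z)/2 - 3*exp(2*z)*cos(3*z)/4).

2*exp(2*z)*sin(3*z)/13 - 3*exp(2*z)*cos(3*z)/13 + C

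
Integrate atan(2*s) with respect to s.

s*atan(2*s) - log(4*s**2 + 1)/4 + C

Use integration by parts with u = arctan(2*s), dv = ds.
Then du = 2/(4*s**2 + 1) ds.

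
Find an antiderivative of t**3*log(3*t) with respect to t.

Use integration by parts with u = log(3*t), dv = t**3 dt.
Then du = 1/t dt and v = t**4/4.

t**4*(log(t) + log(3))/4 - t**4/16 + C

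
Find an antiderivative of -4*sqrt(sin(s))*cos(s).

Let u = sin(s), so du = (cos(s)) ds.
Rewriting, the integral becomes -4·∫ √u du = -4·(2/3)u^(3/2).
Substituting back, u = sin(s).

-8*sin(s)**(3/2)/3 + C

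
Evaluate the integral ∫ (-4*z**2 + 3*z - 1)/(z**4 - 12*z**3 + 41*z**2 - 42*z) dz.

Factor the denominator: z*(z - 7)*(z - 3)*(z - 2).
Partial-fraction decomposition: -11/(10*(z - 2)) + 7/(3*(z - 3)) - 44/(35*(z - 7)) + 1/(42*z).
Integrate each term: A/(z−a) contributes A·log|z−a|.

log(z)/42 - 44*log(z - 7)/35 + 7*log(z - 3)/3 - 11*log(z - 2)/10 + C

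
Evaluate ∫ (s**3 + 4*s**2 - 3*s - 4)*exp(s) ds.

(s**3 + s**2 - 5*s + 1)*exp(s) + C

Use integration by parts with u = s**3 + 4*s**2 - 3*s - 4, dv = exp(s) ds, so v = exp(s).
Apply parts 3 times (tabular method): alternate signs, differentiate u down to 0, integrate dv up.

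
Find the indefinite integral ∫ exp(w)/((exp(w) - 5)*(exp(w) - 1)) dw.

Let u = e^w, du = e^w dw.
The integral becomes ∫ du/((u-1)(u-5)); decompose into partial fractions.

log(exp(w) - 5)/4 - log(exp(w) - 1)/4 + C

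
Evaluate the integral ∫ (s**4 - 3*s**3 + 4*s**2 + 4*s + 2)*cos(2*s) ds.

s**4*sin(2*s)/2 - 3*s**3*sin(2*s)/2 + s**3*cos(2*s) + s**2*sin(2*s)/2 - 9*s**2*cos(2*s)/4 + 17*s*sin(2*s)/4 + s*cos(2*s)/2 + 3*sin(2*s)/4 + 17*cos(2*s)/8 + C

Use integration by parts with u = s**4 - 3*s**3 + 4*s**2 + 4*s + 2, dv = cos(2*s) ds, so v = sin(2*s)/2.
Apply parts 4 times (tabular method): alternate signs, differentiate u down to 0, integrate dv up.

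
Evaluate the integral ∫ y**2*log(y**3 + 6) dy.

y**3*log(y**3 + 6)/3 - y**3/3 + 2*log(y**3 + 6) + C

Let u = y**3 + 6, so du = (3*y**2) dy.
The integral becomes (1/3)·∫ log(u) du; integrate by parts with u′=log(u), dv′=du.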